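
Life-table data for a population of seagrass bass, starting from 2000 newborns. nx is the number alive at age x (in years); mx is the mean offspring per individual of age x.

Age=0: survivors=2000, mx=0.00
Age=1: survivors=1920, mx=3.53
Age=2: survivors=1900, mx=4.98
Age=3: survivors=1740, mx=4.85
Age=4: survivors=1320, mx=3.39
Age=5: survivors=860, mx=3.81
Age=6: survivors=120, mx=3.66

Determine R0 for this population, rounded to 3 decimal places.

lx = nx/n0 = nx/2000: 1, 0.96, 0.95, 0.87, 0.66, 0.43, 0.06
lx·mx by age: 0, 3.3888, 4.731, 4.2195, 2.2374, 1.6383, 0.2196
R0 = Σ lx·mx = 16.4346 → 16.435

16.435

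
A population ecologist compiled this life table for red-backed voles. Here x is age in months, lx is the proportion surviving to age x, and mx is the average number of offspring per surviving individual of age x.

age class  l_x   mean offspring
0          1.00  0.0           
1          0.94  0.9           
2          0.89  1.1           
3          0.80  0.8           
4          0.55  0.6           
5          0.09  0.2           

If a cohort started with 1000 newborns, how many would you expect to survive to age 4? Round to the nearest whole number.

550

Expected survivors = N0 · l_4 = 1000 × 0.55 = 550 → 550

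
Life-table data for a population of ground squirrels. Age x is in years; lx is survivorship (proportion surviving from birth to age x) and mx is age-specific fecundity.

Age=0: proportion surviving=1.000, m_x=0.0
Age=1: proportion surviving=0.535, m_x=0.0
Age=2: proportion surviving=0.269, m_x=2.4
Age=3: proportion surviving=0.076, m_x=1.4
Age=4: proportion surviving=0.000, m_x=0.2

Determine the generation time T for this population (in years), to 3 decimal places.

2.141

lx·mx: 0, 0, 0.6456, 0.1064, 0 → R0 = 0.752
x·lx·mx: 0, 0, 1.2912, 0.3192, 0 → Σ = 1.6104
T = 1.6104 / 0.752 = 2.141489… → 2.141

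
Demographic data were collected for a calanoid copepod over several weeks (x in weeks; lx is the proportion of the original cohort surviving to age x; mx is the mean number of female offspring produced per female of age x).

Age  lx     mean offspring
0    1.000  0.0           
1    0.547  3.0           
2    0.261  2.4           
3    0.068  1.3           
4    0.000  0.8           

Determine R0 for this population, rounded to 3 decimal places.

lx·mx by age: 0, 1.641, 0.6264, 0.0884, 0
R0 = Σ lx·mx = 2.3558 → 2.356

2.356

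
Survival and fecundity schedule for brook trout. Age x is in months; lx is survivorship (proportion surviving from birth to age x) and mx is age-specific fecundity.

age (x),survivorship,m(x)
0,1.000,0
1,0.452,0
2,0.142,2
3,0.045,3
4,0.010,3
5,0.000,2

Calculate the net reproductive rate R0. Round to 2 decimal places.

0.45

lx·mx by age: 0, 0, 0.284, 0.135, 0.03, 0
R0 = Σ lx·mx = 0.449 → 0.45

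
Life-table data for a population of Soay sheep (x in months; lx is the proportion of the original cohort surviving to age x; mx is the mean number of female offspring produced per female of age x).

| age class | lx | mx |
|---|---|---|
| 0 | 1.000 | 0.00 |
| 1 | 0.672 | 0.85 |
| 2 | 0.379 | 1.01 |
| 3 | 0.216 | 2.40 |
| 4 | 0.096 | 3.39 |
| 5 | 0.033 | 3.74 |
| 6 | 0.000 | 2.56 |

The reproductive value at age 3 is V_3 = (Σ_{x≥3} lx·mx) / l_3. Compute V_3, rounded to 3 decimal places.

4.478

lx·mx for x ≥ 3: 0.5184, 0.32544, 0.12342, 0 → sum = 0.96726
V_3 = 0.96726 / l_3 = 0.96726 / 0.216 = 4.478056… → 4.478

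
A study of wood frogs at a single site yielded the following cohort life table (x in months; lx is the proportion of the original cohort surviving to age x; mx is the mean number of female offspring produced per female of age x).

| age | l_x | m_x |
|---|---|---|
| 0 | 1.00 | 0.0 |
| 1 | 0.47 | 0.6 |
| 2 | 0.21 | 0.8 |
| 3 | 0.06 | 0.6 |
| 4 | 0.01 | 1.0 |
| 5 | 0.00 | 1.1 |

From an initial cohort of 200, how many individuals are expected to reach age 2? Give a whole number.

42

Expected survivors = N0 · l_2 = 200 × 0.21 = 42 → 42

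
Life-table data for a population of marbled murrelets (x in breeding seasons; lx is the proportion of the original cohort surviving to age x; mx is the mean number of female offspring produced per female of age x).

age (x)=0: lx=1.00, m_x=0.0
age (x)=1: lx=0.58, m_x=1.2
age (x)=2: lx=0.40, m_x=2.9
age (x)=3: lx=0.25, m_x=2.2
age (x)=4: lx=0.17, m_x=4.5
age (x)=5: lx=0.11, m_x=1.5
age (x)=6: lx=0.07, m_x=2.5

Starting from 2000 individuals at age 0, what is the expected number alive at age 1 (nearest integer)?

Expected survivors = N0 · l_1 = 2000 × 0.58 = 1160 → 1160

1160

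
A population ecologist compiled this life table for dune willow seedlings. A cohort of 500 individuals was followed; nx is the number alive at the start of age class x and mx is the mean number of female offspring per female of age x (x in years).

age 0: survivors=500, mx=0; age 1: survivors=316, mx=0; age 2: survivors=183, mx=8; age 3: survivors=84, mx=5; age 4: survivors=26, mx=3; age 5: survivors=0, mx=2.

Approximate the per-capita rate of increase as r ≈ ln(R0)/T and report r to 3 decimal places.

lx = nx/n0 = nx/500: 1, 0.632, 0.366, 0.168, 0.052, 0
R0 = Σ lx·mx = 0 + 0 + 2.928 + 0.84 + 0.156 + 0 = 3.924
Σ x·lx·mx = 9; T = 9/3.924 = 2.29358…
r ≈ ln(R0)/T = ln(3.924)/2.29358… = 0.59606… → 0.596

0.596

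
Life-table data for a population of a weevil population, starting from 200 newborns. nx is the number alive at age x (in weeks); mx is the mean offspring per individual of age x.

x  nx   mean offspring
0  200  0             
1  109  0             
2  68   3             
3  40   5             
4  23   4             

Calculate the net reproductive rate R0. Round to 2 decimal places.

lx = nx/n0 = nx/200: 1, 0.545, 0.34, 0.2, 0.115
lx·mx by age: 0, 0, 1.02, 1, 0.46
R0 = Σ lx·mx = 2.48 → 2.48

2.48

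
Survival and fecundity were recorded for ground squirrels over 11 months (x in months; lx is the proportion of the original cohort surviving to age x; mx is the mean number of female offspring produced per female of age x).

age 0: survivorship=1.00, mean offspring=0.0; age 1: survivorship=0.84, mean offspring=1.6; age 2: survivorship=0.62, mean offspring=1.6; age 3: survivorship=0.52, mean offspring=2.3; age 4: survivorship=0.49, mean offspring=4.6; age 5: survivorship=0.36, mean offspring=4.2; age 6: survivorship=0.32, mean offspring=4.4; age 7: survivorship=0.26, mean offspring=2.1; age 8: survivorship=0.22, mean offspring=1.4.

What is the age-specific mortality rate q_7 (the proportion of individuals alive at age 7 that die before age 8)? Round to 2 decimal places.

q_7 = (l_7 − l_8) / l_7 = (0.26 − 0.22) / 0.26
     = 0.04 / 0.26 = 0.153846… → 0.15

0.15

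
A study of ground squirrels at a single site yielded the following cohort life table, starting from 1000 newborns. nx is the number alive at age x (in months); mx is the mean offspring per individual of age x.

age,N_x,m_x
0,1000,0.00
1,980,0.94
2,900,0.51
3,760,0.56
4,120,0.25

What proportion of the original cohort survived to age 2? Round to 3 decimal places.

0.900

l_2 = n_2/n_0 = 900/1000 = 0.9 → 0.900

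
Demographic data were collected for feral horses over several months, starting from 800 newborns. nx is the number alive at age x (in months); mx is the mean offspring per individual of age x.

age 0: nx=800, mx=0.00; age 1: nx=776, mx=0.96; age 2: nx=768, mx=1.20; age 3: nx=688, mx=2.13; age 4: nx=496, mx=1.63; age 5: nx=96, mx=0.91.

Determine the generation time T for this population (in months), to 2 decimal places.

lx = nx/n0 = nx/800: 1, 0.97, 0.96, 0.86, 0.62, 0.12
lx·mx: 0, 0.9312, 1.152, 1.8318, 1.0106, 0.1092 → R0 = 5.0348
x·lx·mx: 0, 0.9312, 2.304, 5.4954, 4.0424, 0.546 → Σ = 13.319
T = 13.319 / 5.0348 = 2.645388… → 2.65

2.65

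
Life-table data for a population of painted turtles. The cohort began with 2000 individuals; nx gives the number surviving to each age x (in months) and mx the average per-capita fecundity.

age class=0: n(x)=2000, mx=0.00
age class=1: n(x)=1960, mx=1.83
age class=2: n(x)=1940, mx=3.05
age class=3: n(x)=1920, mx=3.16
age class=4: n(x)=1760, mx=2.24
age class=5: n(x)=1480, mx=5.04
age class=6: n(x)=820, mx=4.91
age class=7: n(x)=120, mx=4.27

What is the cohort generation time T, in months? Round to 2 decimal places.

3.63

lx = nx/n0 = nx/2000: 1, 0.98, 0.97, 0.96, 0.88, 0.74, 0.41, 0.06
lx·mx: 0, 1.7934, 2.9585, 3.0336, 1.9712, 3.7296, 2.0131, 0.2562 → R0 = 15.7556
x·lx·mx: 0, 1.7934, 5.917, 9.1008, 7.8848, 18.648, 12.0786, 1.7934 → Σ = 57.216
T = 57.216 / 15.7556 = 3.631471… → 3.63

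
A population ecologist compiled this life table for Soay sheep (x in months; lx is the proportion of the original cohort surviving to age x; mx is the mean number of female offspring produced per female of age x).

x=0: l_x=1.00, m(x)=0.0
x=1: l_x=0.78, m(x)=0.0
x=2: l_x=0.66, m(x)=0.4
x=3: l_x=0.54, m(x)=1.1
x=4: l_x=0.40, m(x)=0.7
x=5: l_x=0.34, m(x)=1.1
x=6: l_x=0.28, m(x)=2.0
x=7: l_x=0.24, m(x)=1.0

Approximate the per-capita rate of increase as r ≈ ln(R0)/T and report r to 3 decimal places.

R0 = Σ lx·mx = 0 + 0 + 0.264 + 0.594 + 0.28 + 0.374 + 0.56 + 0.24 = 2.312
Σ x·lx·mx = 10.34; T = 10.34/2.312 = 4.47232…
r ≈ ln(R0)/T = ln(2.312)/4.47232… = 0.1874… → 0.187

0.187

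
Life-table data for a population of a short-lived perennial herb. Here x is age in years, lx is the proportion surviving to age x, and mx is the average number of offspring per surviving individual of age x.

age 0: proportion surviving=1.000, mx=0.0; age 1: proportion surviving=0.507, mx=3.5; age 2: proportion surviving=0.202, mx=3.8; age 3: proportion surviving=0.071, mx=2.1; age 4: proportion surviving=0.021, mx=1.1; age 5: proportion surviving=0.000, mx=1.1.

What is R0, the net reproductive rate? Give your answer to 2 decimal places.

lx·mx by age: 0, 1.7745, 0.7676, 0.1491, 0.0231, 0
R0 = Σ lx·mx = 2.7143 → 2.71

2.71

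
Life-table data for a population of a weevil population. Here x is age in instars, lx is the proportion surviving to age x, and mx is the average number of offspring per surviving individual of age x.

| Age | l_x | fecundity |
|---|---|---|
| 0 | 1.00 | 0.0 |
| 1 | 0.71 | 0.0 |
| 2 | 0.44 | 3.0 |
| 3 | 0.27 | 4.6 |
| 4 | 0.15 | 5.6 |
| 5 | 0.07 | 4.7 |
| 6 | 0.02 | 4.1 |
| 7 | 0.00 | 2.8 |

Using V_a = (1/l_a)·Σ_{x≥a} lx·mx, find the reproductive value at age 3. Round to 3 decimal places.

lx·mx for x ≥ 3: 1.242, 0.84, 0.329, 0.082, 0 → sum = 2.493
V_3 = 2.493 / l_3 = 2.493 / 0.27 = 9.233333… → 9.233

9.233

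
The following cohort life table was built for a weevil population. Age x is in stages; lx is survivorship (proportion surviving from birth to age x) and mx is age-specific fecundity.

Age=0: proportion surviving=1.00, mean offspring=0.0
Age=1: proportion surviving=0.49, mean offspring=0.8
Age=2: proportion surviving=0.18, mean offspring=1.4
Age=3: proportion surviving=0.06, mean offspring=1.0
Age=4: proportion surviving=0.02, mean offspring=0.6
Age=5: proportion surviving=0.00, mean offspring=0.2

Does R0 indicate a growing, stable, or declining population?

R0 = Σ lx·mx = 0 + 0.392 + 0.252 + 0.06 + 0.012 + 0 = 0.716
R0 < 1, so the population is declining.

declining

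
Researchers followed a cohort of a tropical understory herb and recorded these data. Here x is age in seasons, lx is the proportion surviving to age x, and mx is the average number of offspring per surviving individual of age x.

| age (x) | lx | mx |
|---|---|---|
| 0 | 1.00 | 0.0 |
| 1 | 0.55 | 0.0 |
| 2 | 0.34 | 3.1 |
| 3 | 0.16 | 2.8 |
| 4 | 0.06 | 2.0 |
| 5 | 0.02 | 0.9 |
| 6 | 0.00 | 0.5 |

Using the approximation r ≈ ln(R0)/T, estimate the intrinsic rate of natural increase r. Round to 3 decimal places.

R0 = Σ lx·mx = 0 + 0 + 1.054 + 0.448 + 0.12 + 0.018 + 0 = 1.64
Σ x·lx·mx = 4.022; T = 4.022/1.64 = 2.45244…
r ≈ ln(R0)/T = ln(1.64)/2.45244… = 0.20172… → 0.202

0.202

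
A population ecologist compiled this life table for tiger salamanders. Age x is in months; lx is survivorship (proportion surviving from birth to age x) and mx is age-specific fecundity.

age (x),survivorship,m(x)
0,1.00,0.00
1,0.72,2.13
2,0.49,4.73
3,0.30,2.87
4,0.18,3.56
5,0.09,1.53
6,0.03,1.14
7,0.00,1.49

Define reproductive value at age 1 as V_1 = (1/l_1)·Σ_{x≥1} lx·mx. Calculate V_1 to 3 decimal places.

lx·mx for x ≥ 1: 1.5336, 2.3177, 0.861, 0.6408, 0.1377, 0.0342, 0 → sum = 5.525
V_1 = 5.525 / l_1 = 5.525 / 0.72 = 7.673611… → 7.674

7.674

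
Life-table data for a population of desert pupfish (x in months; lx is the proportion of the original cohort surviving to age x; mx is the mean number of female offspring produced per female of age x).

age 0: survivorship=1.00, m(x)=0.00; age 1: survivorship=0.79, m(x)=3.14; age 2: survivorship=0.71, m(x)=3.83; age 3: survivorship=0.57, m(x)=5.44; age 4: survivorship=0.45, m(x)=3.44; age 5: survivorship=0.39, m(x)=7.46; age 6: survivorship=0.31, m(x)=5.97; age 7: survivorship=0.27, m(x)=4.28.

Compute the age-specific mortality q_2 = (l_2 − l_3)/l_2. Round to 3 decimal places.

q_2 = (l_2 − l_3) / l_2 = (0.71 − 0.57) / 0.71
     = 0.14 / 0.71 = 0.197183… → 0.197

0.197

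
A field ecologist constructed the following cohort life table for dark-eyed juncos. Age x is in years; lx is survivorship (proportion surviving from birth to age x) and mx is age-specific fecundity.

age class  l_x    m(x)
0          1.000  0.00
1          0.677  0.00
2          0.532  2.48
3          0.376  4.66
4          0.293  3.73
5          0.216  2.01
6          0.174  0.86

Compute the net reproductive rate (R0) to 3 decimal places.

lx·mx by age: 0, 0, 1.31936, 1.75216, 1.09289, 0.43416, 0.14964
R0 = Σ lx·mx = 4.74821 → 4.748

4.748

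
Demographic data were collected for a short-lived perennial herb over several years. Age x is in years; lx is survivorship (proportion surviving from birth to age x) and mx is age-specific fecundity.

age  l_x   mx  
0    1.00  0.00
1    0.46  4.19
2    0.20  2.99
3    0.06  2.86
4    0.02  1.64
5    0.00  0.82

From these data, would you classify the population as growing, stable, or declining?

growing

R0 = Σ lx·mx = 0 + 1.9274 + 0.598 + 0.1716 + 0.0328 + 0 = 2.7298
R0 > 1, so the population is growing.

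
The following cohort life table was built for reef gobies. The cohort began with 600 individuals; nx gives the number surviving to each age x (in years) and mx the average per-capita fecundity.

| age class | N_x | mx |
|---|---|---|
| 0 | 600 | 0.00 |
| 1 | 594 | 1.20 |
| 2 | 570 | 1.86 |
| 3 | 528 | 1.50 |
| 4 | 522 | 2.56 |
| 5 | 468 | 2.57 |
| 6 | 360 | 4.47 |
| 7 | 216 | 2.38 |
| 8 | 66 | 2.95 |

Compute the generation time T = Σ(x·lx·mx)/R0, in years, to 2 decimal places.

4.23

lx = nx/n0 = nx/600: 1, 0.99, 0.95, 0.88, 0.87, 0.78, 0.6, 0.36, 0.11
lx·mx: 0, 1.188, 1.767, 1.32, 2.2272, 2.0046, 2.682, 0.8568, 0.3245 → R0 = 12.3701
x·lx·mx: 0, 1.188, 3.534, 3.96, 8.9088, 10.023, 16.092, 5.9976, 2.596 → Σ = 52.2994
T = 52.2994 / 12.3701 = 4.227888… → 4.23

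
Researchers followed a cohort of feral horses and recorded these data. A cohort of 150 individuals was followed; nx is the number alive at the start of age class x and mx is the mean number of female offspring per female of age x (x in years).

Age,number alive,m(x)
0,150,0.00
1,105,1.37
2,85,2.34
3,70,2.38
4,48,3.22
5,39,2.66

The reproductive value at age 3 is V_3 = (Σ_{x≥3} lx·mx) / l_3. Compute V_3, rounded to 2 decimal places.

6.07

lx = nx/n0 = nx/150: 1, 0.7, 0.56667…, 0.46667…, 0.32, 0.26
lx·mx for x ≥ 3: 1.110667…, 1.0304, 0.6916 → sum = 2.832667…
V_3 = 2.832667… / l_3 = 2.832667… / 0.466667… = 6.07… → 6.07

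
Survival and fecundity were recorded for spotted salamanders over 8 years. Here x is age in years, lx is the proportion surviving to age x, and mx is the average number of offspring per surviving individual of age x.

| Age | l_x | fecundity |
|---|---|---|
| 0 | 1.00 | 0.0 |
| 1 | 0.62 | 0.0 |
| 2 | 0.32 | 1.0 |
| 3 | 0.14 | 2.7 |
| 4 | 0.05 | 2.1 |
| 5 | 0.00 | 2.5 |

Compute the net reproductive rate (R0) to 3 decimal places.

lx·mx by age: 0, 0, 0.32, 0.378, 0.105, 0
R0 = Σ lx·mx = 0.803 → 0.803

0.803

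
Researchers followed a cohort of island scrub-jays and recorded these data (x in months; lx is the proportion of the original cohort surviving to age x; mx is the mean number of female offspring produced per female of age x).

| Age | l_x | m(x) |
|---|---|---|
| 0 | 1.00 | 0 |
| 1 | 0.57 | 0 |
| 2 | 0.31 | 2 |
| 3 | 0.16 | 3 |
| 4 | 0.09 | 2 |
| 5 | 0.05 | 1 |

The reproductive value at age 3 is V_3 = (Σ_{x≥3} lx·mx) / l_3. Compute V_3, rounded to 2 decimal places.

4.44

lx·mx for x ≥ 3: 0.48, 0.18, 0.05 → sum = 0.71
V_3 = 0.71 / l_3 = 0.71 / 0.16 = 4.4375 → 4.44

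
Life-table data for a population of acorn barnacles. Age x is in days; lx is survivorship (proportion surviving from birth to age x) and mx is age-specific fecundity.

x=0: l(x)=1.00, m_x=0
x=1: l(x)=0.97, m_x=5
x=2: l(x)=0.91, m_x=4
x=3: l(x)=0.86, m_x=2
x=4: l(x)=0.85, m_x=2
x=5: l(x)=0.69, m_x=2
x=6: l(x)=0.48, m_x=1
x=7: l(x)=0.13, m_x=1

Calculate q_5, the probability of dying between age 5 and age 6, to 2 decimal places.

q_5 = (l_5 − l_6) / l_5 = (0.69 − 0.48) / 0.69
     = 0.21 / 0.69 = 0.304348… → 0.30

0.30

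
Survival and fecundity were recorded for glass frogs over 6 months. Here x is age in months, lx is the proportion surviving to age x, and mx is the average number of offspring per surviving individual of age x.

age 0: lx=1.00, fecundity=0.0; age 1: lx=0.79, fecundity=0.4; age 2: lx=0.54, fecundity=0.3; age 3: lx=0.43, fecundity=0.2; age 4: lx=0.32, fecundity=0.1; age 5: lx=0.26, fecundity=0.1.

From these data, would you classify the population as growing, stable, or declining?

R0 = Σ lx·mx = 0 + 0.316 + 0.162 + 0.086 + 0.032 + 0.026 = 0.622
R0 < 1, so the population is declining.

declining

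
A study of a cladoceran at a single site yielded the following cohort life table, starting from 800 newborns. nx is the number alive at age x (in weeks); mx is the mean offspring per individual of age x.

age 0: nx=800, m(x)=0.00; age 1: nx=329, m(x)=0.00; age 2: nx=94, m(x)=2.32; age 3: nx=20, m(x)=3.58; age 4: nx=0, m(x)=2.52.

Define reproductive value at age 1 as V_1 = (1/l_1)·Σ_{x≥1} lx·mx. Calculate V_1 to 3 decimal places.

0.880

lx = nx/n0 = nx/800: 1, 0.41125, 0.1175, 0.025, 0
lx·mx for x ≥ 1: 0, 0.2726, 0.0895, 0 → sum = 0.3621…
V_1 = 0.3621… / l_1 = 0.3621… / 0.41125 = 0.880486… → 0.880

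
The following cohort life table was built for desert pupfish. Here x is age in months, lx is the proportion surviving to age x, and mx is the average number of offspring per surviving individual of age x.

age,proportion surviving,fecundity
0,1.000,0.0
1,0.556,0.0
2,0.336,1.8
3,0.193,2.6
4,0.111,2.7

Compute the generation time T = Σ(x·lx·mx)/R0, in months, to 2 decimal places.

2.78

lx·mx: 0, 0, 0.6048, 0.5018, 0.2997 → R0 = 1.4063
x·lx·mx: 0, 0, 1.2096, 1.5054, 1.1988 → Σ = 3.9138
T = 3.9138 / 1.4063 = 2.783048… → 2.78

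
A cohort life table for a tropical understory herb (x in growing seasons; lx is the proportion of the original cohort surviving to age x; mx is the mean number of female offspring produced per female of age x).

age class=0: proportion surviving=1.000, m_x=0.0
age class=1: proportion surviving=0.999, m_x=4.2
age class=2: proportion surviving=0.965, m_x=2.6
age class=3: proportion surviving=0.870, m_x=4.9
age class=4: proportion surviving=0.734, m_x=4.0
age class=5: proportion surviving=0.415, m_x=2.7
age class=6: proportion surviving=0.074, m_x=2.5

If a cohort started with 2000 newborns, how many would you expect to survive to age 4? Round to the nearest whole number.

1468

Expected survivors = N0 · l_4 = 2000 × 0.734 = 1468 → 1468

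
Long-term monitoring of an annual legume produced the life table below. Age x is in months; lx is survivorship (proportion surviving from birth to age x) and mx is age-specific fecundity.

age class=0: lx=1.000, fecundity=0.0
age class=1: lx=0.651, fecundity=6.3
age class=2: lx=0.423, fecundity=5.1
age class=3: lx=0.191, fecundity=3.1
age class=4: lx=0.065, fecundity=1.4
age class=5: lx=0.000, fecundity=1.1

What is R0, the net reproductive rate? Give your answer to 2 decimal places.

lx·mx by age: 0, 4.1013, 2.1573, 0.5921, 0.091, 0
R0 = Σ lx·mx = 6.9417 → 6.94

6.94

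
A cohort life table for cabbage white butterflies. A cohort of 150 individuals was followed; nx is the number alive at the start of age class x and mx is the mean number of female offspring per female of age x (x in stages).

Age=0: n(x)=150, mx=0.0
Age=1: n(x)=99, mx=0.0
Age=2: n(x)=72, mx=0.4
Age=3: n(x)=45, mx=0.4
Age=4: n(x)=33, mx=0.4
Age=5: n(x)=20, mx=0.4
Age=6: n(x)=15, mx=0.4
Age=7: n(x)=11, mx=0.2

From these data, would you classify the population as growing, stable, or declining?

lx = nx/n0 = nx/150: 1, 0.66, 0.48, 0.3, 0.22, 0.13333…, 0.1, 0.07333…
R0 = Σ lx·mx = 0 + 0 + 0.192 + 0.12 + 0.088 + 0.053333… + 0.04 + 0.014667… = 0.508…
R0 < 1, so the population is declining.

declining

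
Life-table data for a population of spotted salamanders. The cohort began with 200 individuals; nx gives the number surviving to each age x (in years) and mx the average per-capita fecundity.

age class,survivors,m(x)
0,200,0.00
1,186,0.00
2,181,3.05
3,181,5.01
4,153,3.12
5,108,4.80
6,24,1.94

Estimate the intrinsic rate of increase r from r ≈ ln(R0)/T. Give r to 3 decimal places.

lx = nx/n0 = nx/200: 1, 0.93, 0.905, 0.905, 0.765, 0.54, 0.12
R0 = Σ lx·mx = 0 + 0 + 2.76025 + 4.53405 + 2.3868 + 2.592 + 0.2328 = 12.5059
Σ x·lx·mx = 43.02665; T = 43.02665/12.5059 = 3.44051…
r ≈ ln(R0)/T = ln(12.5059)/3.44051… = 0.73425… → 0.734

0.734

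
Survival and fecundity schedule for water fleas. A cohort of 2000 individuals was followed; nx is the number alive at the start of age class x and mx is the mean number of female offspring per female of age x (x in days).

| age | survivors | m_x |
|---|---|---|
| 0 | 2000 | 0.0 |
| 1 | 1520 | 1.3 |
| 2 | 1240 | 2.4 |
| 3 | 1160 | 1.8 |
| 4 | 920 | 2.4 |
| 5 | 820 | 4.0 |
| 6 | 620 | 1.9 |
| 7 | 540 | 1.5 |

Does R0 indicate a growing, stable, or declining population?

lx = nx/n0 = nx/2000: 1, 0.76, 0.62, 0.58, 0.46, 0.41, 0.31, 0.27
R0 = Σ lx·mx = 0 + 0.988 + 1.488 + 1.044 + 1.104 + 1.64 + 0.589 + 0.405 = 7.258
R0 > 1, so the population is growing.

growing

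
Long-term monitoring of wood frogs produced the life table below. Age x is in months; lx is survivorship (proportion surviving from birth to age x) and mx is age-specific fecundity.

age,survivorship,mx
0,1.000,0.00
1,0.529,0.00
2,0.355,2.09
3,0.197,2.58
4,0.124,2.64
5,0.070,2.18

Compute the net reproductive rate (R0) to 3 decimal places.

1.730

lx·mx by age: 0, 0, 0.74195, 0.50826, 0.32736, 0.1526
R0 = Σ lx·mx = 1.73017 → 1.730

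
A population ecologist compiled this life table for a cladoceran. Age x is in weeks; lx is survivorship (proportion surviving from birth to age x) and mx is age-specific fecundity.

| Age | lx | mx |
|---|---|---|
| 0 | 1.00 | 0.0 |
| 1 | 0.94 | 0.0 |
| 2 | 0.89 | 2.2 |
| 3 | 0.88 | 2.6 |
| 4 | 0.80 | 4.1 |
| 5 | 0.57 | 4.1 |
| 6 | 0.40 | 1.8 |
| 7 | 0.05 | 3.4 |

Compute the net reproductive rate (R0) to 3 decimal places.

lx·mx by age: 0, 0, 1.958, 2.288, 3.28, 2.337, 0.72, 0.17
R0 = Σ lx·mx = 10.753 → 10.753

10.753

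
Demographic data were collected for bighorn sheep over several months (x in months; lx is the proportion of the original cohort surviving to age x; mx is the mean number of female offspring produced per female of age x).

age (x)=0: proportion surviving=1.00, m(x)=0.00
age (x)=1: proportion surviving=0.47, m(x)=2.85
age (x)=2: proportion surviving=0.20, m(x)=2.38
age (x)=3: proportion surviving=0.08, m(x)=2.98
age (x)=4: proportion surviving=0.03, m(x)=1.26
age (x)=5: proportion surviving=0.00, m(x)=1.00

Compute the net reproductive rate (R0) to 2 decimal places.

2.09

lx·mx by age: 0, 1.3395, 0.476, 0.2384, 0.0378, 0
R0 = Σ lx·mx = 2.0917 → 2.09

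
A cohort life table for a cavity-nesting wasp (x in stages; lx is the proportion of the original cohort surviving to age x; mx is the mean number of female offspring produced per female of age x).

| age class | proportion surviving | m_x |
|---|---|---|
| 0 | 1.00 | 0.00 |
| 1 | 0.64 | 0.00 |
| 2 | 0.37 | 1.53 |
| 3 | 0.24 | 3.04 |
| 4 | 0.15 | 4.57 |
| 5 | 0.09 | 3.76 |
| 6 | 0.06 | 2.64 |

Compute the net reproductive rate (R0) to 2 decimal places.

lx·mx by age: 0, 0, 0.5661, 0.7296, 0.6855, 0.3384, 0.1584
R0 = Σ lx·mx = 2.478 → 2.48

2.48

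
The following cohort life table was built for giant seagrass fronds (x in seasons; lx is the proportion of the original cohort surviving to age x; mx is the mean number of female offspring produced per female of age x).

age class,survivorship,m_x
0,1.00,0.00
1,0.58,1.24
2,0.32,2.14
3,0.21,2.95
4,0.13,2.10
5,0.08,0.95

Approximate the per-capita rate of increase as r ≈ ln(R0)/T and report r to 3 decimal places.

0.378

R0 = Σ lx·mx = 0 + 0.7192 + 0.6848 + 0.6195 + 0.273 + 0.076 = 2.3725
Σ x·lx·mx = 5.4193; T = 5.4193/2.3725 = 2.28421…
r ≈ ln(R0)/T = ln(2.3725)/2.28421… = 0.37822… → 0.378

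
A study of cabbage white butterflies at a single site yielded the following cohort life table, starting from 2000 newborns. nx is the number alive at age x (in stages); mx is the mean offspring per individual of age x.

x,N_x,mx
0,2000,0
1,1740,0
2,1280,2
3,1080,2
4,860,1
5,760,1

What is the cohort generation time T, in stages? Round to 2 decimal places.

lx = nx/n0 = nx/2000: 1, 0.87, 0.64, 0.54, 0.43, 0.38
lx·mx: 0, 0, 1.28, 1.08, 0.43, 0.38 → R0 = 3.17
x·lx·mx: 0, 0, 2.56, 3.24, 1.72, 1.9 → Σ = 9.42
T = 9.42 / 3.17 = 2.971609… → 2.97

2.97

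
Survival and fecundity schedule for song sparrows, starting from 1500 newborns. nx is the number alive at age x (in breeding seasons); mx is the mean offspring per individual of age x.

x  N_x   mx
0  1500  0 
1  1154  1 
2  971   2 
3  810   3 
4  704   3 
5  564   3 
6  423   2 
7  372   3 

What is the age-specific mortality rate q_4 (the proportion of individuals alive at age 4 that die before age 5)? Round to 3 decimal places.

lx = nx/n0 = nx/1500: 1, 0.76933…, 0.64733…, 0.54, 0.46933…, 0.376, 0.282, 0.248
q_4 = (l_4 − l_5) / l_4 = (0.469333… − 0.376) / 0.469333…
     = 0.093333… / 0.469333… = 0.198864… → 0.199

0.199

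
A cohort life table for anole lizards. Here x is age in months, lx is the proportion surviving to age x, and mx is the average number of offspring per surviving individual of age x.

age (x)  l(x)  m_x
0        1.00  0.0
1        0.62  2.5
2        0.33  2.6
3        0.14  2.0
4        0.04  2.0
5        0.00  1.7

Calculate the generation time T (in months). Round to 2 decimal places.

lx·mx: 0, 1.55, 0.858, 0.28, 0.08, 0 → R0 = 2.768
x·lx·mx: 0, 1.55, 1.716, 0.84, 0.32, 0 → Σ = 4.426
T = 4.426 / 2.768 = 1.598988… → 1.60

1.60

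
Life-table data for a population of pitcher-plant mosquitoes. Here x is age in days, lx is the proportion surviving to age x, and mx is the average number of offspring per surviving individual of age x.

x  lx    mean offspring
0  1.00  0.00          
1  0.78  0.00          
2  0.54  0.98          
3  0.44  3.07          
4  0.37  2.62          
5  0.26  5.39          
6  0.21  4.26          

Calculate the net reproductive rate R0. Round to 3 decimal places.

5.145

lx·mx by age: 0, 0, 0.5292, 1.3508, 0.9694, 1.4014, 0.8946
R0 = Σ lx·mx = 5.1454 → 5.145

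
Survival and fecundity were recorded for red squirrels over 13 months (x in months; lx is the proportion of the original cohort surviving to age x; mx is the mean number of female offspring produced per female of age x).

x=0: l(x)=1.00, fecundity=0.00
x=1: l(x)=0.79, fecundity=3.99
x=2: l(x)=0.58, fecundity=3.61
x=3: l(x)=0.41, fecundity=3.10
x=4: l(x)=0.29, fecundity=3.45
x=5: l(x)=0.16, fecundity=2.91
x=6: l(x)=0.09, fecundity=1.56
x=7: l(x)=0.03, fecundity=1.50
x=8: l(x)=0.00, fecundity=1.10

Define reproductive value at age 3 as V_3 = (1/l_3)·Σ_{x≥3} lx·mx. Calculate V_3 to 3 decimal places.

lx·mx for x ≥ 3: 1.271, 1.0005, 0.4656, 0.1404, 0.045, 0 → sum = 2.9225
V_3 = 2.9225 / l_3 = 2.9225 / 0.41 = 7.128049… → 7.128

7.128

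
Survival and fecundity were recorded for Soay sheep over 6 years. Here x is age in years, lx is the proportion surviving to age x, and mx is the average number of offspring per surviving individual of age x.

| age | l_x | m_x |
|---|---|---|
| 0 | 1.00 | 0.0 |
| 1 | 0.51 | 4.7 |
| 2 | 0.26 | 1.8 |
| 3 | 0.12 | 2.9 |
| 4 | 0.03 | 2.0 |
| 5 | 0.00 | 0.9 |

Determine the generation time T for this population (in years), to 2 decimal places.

lx·mx: 0, 2.397, 0.468, 0.348, 0.06, 0 → R0 = 3.273
x·lx·mx: 0, 2.397, 0.936, 1.044, 0.24, 0 → Σ = 4.617
T = 4.617 / 3.273 = 1.410632… → 1.41

1.41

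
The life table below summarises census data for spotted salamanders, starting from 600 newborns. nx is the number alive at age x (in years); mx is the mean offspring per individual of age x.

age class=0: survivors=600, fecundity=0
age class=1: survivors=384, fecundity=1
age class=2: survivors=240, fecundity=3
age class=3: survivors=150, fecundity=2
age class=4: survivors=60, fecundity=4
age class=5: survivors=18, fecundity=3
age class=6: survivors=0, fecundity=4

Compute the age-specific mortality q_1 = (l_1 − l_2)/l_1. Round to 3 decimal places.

lx = nx/n0 = nx/600: 1, 0.64, 0.4, 0.25, 0.1, 0.03, 0
q_1 = (l_1 − l_2) / l_1 = (0.64 − 0.4) / 0.64
     = 0.24 / 0.64 = 0.375 → 0.375

0.375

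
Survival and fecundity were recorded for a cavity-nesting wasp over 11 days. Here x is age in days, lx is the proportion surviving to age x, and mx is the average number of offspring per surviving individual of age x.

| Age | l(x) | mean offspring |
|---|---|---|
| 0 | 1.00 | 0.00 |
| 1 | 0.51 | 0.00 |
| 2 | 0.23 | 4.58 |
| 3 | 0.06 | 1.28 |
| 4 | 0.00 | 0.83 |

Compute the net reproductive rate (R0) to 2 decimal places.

lx·mx by age: 0, 0, 1.0534, 0.0768, 0
R0 = Σ lx·mx = 1.1302 → 1.13

1.13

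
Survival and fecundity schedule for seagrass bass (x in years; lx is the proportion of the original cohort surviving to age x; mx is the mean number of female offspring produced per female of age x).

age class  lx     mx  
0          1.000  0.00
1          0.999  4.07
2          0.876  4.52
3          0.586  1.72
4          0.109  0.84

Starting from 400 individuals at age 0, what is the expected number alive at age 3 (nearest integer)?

Expected survivors = N0 · l_3 = 400 × 0.586 = 234.4 → 234

234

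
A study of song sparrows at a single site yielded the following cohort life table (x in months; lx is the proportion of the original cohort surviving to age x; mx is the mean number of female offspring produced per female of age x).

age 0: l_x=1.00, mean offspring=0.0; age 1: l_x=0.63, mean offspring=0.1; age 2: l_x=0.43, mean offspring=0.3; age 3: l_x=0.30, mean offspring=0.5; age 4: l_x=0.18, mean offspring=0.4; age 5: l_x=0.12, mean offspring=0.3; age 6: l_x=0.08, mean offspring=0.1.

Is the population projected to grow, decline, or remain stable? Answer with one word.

declining

R0 = Σ lx·mx = 0 + 0.063 + 0.129 + 0.15 + 0.072 + 0.036 + 0.008 = 0.458
R0 < 1, so the population is declining.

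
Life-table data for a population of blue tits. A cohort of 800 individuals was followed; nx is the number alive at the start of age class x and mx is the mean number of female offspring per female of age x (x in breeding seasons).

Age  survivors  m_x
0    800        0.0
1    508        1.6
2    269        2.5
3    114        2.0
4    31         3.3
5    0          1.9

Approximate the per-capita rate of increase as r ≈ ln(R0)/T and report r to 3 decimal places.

0.458

lx = nx/n0 = nx/800: 1, 0.635, 0.33625, 0.1425, 0.03875, 0
R0 = Σ lx·mx = 0 + 1.016 + 0.84063… + 0.285 + 0.12788… + 0 = 2.2695
Σ x·lx·mx = 4.06375; T = 4.06375/2.2695 = 1.79059…
r ≈ ln(R0)/T = ln(2.2695)/1.79059… = 0.4577… → 0.458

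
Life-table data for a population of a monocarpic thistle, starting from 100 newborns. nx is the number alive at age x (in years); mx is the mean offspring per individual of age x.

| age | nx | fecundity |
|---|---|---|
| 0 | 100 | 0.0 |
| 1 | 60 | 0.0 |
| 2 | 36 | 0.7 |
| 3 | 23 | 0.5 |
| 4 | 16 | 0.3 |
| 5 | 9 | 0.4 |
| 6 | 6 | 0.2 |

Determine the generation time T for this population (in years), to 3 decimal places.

lx = nx/n0 = nx/100: 1, 0.6, 0.36, 0.23, 0.16, 0.09, 0.06
lx·mx: 0, 0, 0.252, 0.115, 0.048, 0.036, 0.012 → R0 = 0.463
x·lx·mx: 0, 0, 0.504, 0.345, 0.192, 0.18, 0.072 → Σ = 1.293
T = 1.293 / 0.463 = 2.792657… → 2.793

2.793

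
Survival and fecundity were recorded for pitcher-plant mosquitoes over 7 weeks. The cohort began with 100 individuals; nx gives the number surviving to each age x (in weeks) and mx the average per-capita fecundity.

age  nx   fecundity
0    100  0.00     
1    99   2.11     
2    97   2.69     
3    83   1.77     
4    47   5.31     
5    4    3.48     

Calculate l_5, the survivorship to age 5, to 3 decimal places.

0.040

l_5 = n_5/n_0 = 4/100 = 0.04 → 0.040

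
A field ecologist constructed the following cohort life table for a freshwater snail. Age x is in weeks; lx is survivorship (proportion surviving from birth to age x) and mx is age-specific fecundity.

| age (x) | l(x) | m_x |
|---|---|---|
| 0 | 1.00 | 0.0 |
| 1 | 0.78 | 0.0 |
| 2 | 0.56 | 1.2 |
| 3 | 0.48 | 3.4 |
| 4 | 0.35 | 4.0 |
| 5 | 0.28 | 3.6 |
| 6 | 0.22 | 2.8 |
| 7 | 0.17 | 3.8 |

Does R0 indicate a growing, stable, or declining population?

growing

R0 = Σ lx·mx = 0 + 0 + 0.672 + 1.632 + 1.4 + 1.008 + 0.616 + 0.646 = 5.974
R0 > 1, so the population is growing.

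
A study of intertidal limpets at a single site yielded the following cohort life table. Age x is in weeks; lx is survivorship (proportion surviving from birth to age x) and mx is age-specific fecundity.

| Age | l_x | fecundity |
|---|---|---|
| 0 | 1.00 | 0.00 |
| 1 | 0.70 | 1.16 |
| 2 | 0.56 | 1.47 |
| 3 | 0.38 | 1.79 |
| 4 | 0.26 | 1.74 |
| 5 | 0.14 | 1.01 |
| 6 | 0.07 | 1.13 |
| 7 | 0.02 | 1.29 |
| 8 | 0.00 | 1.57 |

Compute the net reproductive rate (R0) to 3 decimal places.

3.014

lx·mx by age: 0, 0.812, 0.8232, 0.6802, 0.4524, 0.1414, 0.0791, 0.0258, 0
R0 = Σ lx·mx = 3.0141 → 3.014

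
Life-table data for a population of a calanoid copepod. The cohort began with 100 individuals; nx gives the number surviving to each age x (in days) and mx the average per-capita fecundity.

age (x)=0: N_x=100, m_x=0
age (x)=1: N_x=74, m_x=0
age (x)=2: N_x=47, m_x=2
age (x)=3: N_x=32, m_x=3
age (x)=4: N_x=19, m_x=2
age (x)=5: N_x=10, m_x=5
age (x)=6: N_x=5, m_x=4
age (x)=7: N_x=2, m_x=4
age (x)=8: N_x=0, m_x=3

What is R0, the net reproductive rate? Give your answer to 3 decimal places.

3.060

lx = nx/n0 = nx/100: 1, 0.74, 0.47, 0.32, 0.19, 0.1, 0.05, 0.02, 0
lx·mx by age: 0, 0, 0.94, 0.96, 0.38, 0.5, 0.2, 0.08, 0
R0 = Σ lx·mx = 3.06 → 3.060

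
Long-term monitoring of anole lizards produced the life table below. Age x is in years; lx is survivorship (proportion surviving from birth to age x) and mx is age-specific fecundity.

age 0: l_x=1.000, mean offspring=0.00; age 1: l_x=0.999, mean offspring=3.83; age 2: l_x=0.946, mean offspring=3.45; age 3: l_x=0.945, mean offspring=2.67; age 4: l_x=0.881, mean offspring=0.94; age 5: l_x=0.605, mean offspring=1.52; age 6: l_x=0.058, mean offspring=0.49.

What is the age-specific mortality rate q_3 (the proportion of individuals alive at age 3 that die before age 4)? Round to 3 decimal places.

q_3 = (l_3 − l_4) / l_3 = (0.945 − 0.881) / 0.945
     = 0.064 / 0.945 = 0.067725… → 0.068

0.068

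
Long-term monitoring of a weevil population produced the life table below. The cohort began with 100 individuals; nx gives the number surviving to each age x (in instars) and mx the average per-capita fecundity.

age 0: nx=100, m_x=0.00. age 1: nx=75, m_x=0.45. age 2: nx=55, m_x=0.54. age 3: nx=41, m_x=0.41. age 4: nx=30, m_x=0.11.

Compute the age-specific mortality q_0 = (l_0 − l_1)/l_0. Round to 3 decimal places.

0.250

lx = nx/n0 = nx/100: 1, 0.75, 0.55, 0.41, 0.3
q_0 = (l_0 − l_1) / l_0 = (1 − 0.75) / 1
     = 0.25 / 1 = 0.25 → 0.250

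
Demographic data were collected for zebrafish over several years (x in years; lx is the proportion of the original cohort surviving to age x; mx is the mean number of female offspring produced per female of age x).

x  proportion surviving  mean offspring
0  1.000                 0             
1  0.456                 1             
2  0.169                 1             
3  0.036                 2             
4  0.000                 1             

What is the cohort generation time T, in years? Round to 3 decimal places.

1.449

lx·mx: 0, 0.456, 0.169, 0.072, 0 → R0 = 0.697
x·lx·mx: 0, 0.456, 0.338, 0.216, 0 → Σ = 1.01
T = 1.01 / 0.697 = 1.449067… → 1.449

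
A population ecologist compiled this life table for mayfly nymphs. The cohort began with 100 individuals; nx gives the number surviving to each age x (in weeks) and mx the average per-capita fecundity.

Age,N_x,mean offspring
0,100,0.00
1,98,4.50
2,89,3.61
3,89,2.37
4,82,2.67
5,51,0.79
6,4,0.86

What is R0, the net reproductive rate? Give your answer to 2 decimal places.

12.36

lx = nx/n0 = nx/100: 1, 0.98, 0.89, 0.89, 0.82, 0.51, 0.04
lx·mx by age: 0, 4.41, 3.2129, 2.1093, 2.1894, 0.4029, 0.0344
R0 = Σ lx·mx = 12.3589 → 12.36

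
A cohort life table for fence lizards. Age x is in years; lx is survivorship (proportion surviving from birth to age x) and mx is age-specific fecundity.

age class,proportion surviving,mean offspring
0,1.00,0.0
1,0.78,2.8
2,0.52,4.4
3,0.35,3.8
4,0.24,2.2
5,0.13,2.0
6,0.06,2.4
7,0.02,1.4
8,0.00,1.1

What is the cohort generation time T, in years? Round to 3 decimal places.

2.251

lx·mx: 0, 2.184, 2.288, 1.33, 0.528, 0.26, 0.144, 0.028, 0 → R0 = 6.762
x·lx·mx: 0, 2.184, 4.576, 3.99, 2.112, 1.3, 0.864, 0.196, 0 → Σ = 15.222
T = 15.222 / 6.762 = 2.251109… → 2.251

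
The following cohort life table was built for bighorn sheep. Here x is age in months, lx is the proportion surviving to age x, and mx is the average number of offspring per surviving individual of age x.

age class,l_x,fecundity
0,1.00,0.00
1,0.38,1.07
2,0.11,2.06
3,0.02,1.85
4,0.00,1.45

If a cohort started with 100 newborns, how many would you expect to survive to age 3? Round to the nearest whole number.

2

Expected survivors = N0 · l_3 = 100 × 0.02 = 2 → 2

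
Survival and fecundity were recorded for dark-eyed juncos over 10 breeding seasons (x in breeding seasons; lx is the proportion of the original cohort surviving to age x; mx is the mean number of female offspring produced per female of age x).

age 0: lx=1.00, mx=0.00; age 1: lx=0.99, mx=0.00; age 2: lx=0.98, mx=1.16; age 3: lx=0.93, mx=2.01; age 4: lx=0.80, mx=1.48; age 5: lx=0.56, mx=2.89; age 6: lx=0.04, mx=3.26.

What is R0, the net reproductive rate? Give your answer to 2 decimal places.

5.94

lx·mx by age: 0, 0, 1.1368, 1.8693, 1.184, 1.6184, 0.1304
R0 = Σ lx·mx = 5.9389 → 5.94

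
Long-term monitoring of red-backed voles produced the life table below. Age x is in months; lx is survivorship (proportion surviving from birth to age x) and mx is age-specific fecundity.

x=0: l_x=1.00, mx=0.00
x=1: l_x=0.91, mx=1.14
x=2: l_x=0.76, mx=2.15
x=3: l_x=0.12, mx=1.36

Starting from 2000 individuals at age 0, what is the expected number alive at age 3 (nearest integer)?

Expected survivors = N0 · l_3 = 2000 × 0.12 = 240 → 240

240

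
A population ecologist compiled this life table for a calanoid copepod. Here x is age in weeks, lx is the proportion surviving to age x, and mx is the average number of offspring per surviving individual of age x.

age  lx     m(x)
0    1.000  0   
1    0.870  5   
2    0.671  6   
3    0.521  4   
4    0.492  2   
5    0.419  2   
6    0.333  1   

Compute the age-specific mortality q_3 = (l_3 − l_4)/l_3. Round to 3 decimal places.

0.056

q_3 = (l_3 − l_4) / l_3 = (0.521 − 0.492) / 0.521
     = 0.029 / 0.521 = 0.055662… → 0.056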